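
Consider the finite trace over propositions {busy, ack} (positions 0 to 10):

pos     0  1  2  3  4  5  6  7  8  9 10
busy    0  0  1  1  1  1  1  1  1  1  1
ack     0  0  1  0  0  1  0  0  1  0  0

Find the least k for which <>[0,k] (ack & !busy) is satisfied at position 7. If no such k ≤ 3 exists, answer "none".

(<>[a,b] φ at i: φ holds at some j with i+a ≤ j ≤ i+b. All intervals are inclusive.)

none

Scan j = 7,8,… for (ack & !busy):
  j=7: fails
  j=8: fails
  j=9: fails
  j=10: fails
No j in [7,10] satisfies it → none.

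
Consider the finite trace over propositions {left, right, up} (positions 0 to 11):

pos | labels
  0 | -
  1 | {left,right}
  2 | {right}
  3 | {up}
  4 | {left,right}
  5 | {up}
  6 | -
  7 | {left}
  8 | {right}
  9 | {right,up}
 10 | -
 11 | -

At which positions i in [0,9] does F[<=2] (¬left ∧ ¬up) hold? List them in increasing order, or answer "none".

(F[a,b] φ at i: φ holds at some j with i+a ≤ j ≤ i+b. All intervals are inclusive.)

Evaluate at each i in [0,9]:
  i=0: ✓ (witness j=0)
  i=1: ✓ (witness j=2)
  i=2: ✓ (witness j=2)
  i=3: ✗ (none in [3,5])
  i=4: ✓ (witness j=6)
  i=5: ✓ (witness j=6)
  i=6: ✓ (witness j=6)
  i=7: ✓ (witness j=8)
  i=8: ✓ (witness j=8)
  i=9: ✓ (witness j=10)

0, 1, 2, 4, 5, 6, 7, 8, 9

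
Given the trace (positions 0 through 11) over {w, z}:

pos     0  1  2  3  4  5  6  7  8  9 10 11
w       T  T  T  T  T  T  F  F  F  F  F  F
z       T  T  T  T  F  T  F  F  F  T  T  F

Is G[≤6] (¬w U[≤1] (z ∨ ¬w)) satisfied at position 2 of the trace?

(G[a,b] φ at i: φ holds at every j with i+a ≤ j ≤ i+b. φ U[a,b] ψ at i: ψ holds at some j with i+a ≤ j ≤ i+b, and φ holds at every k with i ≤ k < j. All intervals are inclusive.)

No

Check (¬w U[≤1] (z ∨ ¬w)) at every j in [2,8]:
  j=2: holds
  j=3: holds
  j=4: fails
  j=5: holds
  j=6: holds
  j=7: holds
  j=8: holds
Fails at j=4 → formula fails.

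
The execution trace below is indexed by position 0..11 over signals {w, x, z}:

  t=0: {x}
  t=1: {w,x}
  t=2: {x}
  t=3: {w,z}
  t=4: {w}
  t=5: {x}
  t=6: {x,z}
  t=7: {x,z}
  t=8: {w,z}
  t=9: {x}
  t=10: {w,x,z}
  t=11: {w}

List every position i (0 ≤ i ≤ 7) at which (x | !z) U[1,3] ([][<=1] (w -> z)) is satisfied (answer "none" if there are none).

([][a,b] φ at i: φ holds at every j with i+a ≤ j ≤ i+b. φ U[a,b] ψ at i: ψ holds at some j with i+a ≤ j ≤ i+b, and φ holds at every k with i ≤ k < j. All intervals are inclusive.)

0, 1, 4, 5, 6, 7

Evaluate at each i in [0,7]:
  i=0: ✓ (rhs at j=2; lhs holds on [0,1])
  i=1: ✓ (rhs at j=2; lhs holds on [1,1])
  i=2: ✗ (lhs fails at k=3 before rhs at j=5)
  i=3: ✗ (lhs fails at k=3 before rhs at j=5)
  i=4: ✓ (rhs at j=5; lhs holds on [4,4])
  i=5: ✓ (rhs at j=6; lhs holds on [5,5])
  i=6: ✓ (rhs at j=7; lhs holds on [6,6])
  i=7: ✓ (rhs at j=8; lhs holds on [7,7])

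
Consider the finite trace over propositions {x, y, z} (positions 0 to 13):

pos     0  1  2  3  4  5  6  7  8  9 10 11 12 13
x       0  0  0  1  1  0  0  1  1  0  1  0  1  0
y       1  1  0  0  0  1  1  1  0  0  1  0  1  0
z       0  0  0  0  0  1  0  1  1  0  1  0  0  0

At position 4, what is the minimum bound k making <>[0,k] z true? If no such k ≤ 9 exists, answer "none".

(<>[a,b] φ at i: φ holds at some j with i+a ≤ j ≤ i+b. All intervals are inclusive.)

1

Scan j = 4,5,… for z:
  j=4: fails
  j=5: holds
First hit at j=5, so smallest k = 5-4 = 1.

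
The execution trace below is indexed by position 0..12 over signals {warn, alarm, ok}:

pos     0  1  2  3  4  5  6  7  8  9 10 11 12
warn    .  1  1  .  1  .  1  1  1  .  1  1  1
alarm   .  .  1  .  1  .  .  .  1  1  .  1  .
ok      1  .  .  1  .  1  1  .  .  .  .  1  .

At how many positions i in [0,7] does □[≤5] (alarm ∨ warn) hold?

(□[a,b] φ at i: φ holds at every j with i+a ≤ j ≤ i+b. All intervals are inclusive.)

2

Evaluate at each i in [0,7]:
  i=0: ✗ (fails at j=0)
  i=1: ✗ (fails at j=3)
  i=2: ✗ (fails at j=3)
  i=3: ✗ (fails at j=3)
  i=4: ✗ (fails at j=5)
  i=5: ✗ (fails at j=5)
  i=6: ✓ (all of [6,11])
  i=7: ✓ (all of [7,12])
Positions where it holds: {6, 7} → 2.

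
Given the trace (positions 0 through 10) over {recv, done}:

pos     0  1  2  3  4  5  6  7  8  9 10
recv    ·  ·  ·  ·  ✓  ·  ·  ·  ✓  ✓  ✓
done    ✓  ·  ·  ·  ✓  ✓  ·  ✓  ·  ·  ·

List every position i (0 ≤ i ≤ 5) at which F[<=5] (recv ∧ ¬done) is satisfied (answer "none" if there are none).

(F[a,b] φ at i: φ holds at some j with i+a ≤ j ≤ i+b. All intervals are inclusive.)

3, 4, 5

Evaluate at each i in [0,5]:
  i=0: ✗ (none in [0,5])
  i=1: ✗ (none in [1,6])
  i=2: ✗ (none in [2,7])
  i=3: ✓ (witness j=8)
  i=4: ✓ (witness j=8)
  i=5: ✓ (witness j=8)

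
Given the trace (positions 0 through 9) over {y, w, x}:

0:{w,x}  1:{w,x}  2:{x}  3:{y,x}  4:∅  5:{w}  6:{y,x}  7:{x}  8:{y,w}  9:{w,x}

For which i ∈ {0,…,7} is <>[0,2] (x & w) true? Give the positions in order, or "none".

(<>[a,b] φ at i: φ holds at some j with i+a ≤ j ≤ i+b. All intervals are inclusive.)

0, 1, 7

Evaluate at each i in [0,7]:
  i=0: ✓ (witness j=0)
  i=1: ✓ (witness j=1)
  i=2: ✗ (none in [2,4])
  i=3: ✗ (none in [3,5])
  i=4: ✗ (none in [4,6])
  i=5: ✗ (none in [5,7])
  i=6: ✗ (none in [6,8])
  i=7: ✓ (witness j=9)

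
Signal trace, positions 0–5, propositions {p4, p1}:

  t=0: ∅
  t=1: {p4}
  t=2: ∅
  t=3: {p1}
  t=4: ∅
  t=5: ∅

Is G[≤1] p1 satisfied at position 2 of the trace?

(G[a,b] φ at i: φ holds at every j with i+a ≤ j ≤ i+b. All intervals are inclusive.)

Check p1 at every j in [2,3]:
  j=2: false
  j=3: true
Fails at j=2 → formula fails.

Does not hold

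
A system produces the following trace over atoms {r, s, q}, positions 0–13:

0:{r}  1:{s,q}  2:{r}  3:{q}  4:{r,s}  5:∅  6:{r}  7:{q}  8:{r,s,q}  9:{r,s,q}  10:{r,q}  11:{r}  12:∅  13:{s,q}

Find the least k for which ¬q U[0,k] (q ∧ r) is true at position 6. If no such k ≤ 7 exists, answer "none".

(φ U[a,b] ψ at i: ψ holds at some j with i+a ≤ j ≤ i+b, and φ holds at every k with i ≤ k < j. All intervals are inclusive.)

none

Need earliest j ≥ 6 with (q ∧ r), and ¬q at every k in [6,j-1].
  j=6: rhs fails.
  j=7: rhs fails.
  j=8: rhs holds but lhs fails at k=7.
  j=9: rhs holds but lhs fails at k=7.
  j=10: rhs holds but lhs fails at k=7.
  j=11: rhs fails.
  j=12: rhs fails.
  j=13: rhs fails.
No witness within the range → none.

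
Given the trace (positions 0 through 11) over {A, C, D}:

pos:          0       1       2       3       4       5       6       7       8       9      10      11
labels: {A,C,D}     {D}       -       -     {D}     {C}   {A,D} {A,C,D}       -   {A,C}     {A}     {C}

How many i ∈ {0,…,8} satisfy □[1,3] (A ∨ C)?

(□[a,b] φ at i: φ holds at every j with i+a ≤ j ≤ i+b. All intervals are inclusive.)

2

Evaluate at each i in [0,8]:
  i=0: ✗ (fails at j=1)
  i=1: ✗ (fails at j=2)
  i=2: ✗ (fails at j=3)
  i=3: ✗ (fails at j=4)
  i=4: ✓ (all of [5,7])
  i=5: ✗ (fails at j=8)
  i=6: ✗ (fails at j=8)
  i=7: ✗ (fails at j=8)
  i=8: ✓ (all of [9,11])
Positions where it holds: {4, 8} → 2.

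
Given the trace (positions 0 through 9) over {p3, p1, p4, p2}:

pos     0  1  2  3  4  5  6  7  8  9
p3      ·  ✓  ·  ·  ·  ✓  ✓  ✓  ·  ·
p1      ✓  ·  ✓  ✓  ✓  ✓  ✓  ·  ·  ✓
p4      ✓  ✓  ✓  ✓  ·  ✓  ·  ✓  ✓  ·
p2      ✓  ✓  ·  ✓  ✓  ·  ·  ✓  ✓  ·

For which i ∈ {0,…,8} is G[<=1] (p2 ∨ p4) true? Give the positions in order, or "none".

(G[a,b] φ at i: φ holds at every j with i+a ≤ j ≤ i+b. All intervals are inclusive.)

0, 1, 2, 3, 4, 7

Evaluate at each i in [0,8]:
  i=0: ✓ (all of [0,1])
  i=1: ✓ (all of [1,2])
  i=2: ✓ (all of [2,3])
  i=3: ✓ (all of [3,4])
  i=4: ✓ (all of [4,5])
  i=5: ✗ (fails at j=6)
  i=6: ✗ (fails at j=6)
  i=7: ✓ (all of [7,8])
  i=8: ✗ (fails at j=9)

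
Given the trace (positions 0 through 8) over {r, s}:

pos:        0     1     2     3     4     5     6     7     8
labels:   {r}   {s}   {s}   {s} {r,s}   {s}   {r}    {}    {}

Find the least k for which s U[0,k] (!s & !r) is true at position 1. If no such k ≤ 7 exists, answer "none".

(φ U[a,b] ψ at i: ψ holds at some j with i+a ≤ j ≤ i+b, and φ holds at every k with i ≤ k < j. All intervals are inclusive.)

none

Need earliest j ≥ 1 with (!s & !r), and s at every k in [1,j-1].
  j=1: rhs fails.
  j=2: rhs fails.
  j=3: rhs fails.
  j=4: rhs fails.
  j=5: rhs fails.
  j=6: rhs fails.
  j=7: rhs holds but lhs fails at k=6.
  j=8: rhs holds but lhs fails at k=6.
No witness within the range → none.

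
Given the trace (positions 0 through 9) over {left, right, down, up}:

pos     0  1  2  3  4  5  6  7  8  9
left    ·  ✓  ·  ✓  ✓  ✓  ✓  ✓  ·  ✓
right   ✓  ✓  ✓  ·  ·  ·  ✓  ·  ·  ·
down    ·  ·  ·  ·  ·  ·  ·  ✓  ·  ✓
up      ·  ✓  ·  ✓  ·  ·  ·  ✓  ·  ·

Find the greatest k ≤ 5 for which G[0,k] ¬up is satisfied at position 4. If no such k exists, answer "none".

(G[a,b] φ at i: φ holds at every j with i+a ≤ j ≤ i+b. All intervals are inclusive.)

¬up must hold from j=4 onward; find where it first fails.
  j=4: holds
  j=5: holds
  j=6: holds
  j=7: fails
Holds on [4,6], so largest k = 2.

2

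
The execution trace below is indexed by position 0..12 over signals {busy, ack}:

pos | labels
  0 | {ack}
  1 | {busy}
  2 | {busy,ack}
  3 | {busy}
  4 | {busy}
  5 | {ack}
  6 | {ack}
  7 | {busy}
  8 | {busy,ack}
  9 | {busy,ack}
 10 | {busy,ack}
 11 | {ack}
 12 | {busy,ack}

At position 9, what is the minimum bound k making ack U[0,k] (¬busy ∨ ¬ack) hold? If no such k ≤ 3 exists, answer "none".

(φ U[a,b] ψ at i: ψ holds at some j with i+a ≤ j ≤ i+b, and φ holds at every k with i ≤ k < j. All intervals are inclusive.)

Need earliest j ≥ 9 with (¬busy ∨ ¬ack), and ack at every k in [9,j-1].
  j=9: rhs fails.
  j=10: rhs fails.
  j=11: rhs holds; lhs holds on [9,10]. k = 2.

2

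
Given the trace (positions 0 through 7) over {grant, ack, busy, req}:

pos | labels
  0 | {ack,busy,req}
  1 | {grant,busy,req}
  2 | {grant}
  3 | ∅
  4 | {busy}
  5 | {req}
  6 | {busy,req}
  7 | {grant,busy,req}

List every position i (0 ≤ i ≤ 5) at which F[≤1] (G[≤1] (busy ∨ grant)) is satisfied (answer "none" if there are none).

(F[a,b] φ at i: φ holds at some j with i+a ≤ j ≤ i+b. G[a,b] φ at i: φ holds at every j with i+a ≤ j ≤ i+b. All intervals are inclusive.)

0, 1, 5

Evaluate at each i in [0,5]:
  i=0: ✓ (witness j=0)
  i=1: ✓ (witness j=1)
  i=2: ✗ (none in [2,3])
  i=3: ✗ (none in [3,4])
  i=4: ✗ (none in [4,5])
  i=5: ✓ (witness j=6)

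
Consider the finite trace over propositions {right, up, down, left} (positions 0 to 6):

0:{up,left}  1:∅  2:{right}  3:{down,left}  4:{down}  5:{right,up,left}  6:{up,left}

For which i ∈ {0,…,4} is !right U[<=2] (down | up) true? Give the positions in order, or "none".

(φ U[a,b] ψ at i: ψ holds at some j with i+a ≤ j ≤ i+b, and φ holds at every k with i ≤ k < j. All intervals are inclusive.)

0, 3, 4

Evaluate at each i in [0,4]:
  i=0: ✓ (rhs at j=0)
  i=1: ✗ (lhs fails at k=2 before rhs at j=3)
  i=2: ✗ (lhs fails at k=2 before rhs at j=3)
  i=3: ✓ (rhs at j=3)
  i=4: ✓ (rhs at j=4)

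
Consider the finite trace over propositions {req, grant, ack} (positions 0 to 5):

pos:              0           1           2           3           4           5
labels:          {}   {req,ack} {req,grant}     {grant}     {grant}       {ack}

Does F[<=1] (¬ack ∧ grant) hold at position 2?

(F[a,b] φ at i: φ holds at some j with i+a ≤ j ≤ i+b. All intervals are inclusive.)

Holds

Check (¬ack ∧ grant) at each j in [2,3]:
  j=2: true
  j=3: true
Found at j=2 → formula holds.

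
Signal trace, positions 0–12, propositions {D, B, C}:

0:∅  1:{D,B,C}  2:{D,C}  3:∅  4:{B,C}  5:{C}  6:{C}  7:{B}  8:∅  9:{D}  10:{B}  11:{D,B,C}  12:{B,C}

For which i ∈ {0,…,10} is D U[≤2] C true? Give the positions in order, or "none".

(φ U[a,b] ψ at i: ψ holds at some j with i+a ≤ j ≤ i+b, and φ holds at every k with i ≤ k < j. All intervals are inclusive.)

1, 2, 4, 5, 6

Evaluate at each i in [0,10]:
  i=0: ✗ (lhs fails at k=0 before rhs at j=1)
  i=1: ✓ (rhs at j=1)
  i=2: ✓ (rhs at j=2)
  i=3: ✗ (lhs fails at k=3 before rhs at j=4)
  i=4: ✓ (rhs at j=4)
  i=5: ✓ (rhs at j=5)
  i=6: ✓ (rhs at j=6)
  i=7: ✗ (no rhs in [7,9])
  i=8: ✗ (no rhs in [8,10])
  i=9: ✗ (lhs fails at k=10 before rhs at j=11)
  i=10: ✗ (lhs fails at k=10 before rhs at j=11)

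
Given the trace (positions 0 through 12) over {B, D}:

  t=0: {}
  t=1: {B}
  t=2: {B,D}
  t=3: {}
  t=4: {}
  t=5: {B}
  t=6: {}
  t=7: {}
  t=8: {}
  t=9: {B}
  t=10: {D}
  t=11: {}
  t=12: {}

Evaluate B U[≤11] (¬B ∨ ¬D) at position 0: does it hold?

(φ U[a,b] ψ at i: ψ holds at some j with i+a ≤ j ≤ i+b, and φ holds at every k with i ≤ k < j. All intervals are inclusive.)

Holds

Need some j in [0,11] with (¬B ∨ ¬D), and B at every k in [0,j-1].
  j=0: (¬B ∨ ¬D) holds; no prefix to check → satisfied.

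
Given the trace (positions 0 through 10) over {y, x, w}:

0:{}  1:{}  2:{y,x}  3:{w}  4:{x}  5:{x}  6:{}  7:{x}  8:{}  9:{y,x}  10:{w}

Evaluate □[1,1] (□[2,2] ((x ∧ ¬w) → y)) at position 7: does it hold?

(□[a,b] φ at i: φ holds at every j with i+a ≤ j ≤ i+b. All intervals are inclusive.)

Check □[2,2] ((x ∧ ¬w) → y) at every j in [8,8]:
  j=8: holds on [10,10]
All positions satisfy it → formula holds.

Holds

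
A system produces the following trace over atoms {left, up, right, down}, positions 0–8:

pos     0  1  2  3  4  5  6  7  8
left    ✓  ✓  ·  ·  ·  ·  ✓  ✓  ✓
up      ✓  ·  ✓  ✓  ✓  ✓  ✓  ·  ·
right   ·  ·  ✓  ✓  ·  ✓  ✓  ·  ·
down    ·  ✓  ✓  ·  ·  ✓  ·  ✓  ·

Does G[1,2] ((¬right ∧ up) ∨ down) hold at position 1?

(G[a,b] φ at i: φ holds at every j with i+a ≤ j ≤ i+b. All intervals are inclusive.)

False

Check ((¬right ∧ up) ∨ down) at every j in [2,3]:
  j=2: true
  j=3: false
Fails at j=3 → formula fails.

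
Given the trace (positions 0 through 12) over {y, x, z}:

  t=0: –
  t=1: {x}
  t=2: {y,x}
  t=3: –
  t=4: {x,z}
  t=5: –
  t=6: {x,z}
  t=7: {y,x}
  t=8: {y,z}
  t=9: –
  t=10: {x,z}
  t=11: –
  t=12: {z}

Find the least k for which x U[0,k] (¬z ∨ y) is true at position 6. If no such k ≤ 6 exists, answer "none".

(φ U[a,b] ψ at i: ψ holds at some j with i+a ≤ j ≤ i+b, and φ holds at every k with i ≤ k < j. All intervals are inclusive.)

1

Need earliest j ≥ 6 with (¬z ∨ y), and x at every k in [6,j-1].
  j=6: rhs fails.
  j=7: rhs holds; lhs holds on [6,6]. k = 1.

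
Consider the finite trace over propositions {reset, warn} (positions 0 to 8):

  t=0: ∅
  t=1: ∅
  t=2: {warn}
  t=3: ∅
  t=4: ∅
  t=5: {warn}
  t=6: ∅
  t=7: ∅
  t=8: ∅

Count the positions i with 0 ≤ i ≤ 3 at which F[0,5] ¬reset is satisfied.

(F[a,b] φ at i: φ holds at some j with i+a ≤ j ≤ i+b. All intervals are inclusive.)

4

Evaluate at each i in [0,3]:
  i=0: ✓ (witness j=0)
  i=1: ✓ (witness j=1)
  i=2: ✓ (witness j=2)
  i=3: ✓ (witness j=3)
Positions where it holds: {0, 1, 2, 3} → 4.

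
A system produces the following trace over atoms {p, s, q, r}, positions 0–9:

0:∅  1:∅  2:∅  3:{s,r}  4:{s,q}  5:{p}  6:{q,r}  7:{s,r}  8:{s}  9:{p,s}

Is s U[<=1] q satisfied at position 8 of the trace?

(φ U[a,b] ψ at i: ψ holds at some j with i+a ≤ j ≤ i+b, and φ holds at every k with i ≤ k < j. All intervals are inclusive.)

Need some j in [8,9] with q, and s at every k in [8,j-1].
  j=8: q false.
  j=9: q false.
No j in the window works → until fails.

No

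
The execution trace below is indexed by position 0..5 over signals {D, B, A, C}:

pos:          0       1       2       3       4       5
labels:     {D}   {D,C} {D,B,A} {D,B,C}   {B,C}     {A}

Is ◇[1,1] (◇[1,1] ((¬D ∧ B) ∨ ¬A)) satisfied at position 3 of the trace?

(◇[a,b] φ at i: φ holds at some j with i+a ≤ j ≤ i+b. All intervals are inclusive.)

False

Check ◇[1,1] ((¬D ∧ B) ∨ ¬A) at each j in [4,4]:
  j=4: fails (none in [5,5])
No position in the window satisfies it → formula fails.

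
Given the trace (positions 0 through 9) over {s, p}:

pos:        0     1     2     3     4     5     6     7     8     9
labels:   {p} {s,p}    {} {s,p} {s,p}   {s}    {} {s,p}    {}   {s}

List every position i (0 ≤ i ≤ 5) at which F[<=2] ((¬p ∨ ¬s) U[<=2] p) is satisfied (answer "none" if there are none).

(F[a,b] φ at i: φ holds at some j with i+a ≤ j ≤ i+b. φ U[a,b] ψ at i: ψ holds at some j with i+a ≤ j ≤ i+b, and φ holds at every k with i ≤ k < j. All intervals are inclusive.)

0, 1, 2, 3, 4, 5

Evaluate at each i in [0,5]:
  i=0: ✓ (witness j=0)
  i=1: ✓ (witness j=1)
  i=2: ✓ (witness j=2)
  i=3: ✓ (witness j=3)
  i=4: ✓ (witness j=4)
  i=5: ✓ (witness j=5)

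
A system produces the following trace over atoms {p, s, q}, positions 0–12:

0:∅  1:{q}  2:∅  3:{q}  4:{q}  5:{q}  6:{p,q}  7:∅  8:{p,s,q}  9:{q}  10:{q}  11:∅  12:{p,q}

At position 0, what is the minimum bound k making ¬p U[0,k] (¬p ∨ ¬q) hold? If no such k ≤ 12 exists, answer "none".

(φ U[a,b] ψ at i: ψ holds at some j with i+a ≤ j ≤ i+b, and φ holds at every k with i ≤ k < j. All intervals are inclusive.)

0

Need earliest j ≥ 0 with (¬p ∨ ¬q), and ¬p at every k in [0,j-1].
  j=0: rhs holds (empty prefix). k = 0.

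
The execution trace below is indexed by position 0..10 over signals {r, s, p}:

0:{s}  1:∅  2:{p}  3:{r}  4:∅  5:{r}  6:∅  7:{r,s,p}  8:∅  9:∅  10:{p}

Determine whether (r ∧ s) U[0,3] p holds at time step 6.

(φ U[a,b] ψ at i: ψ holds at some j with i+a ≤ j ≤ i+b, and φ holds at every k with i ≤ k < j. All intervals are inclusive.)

Need some j in [6,9] with p, and (r ∧ s) at every k in [6,j-1].
  j=6: p false.
  j=7: p holds, but (r ∧ s) fails at k=6 → not this j.
  j=8: p false.
  j=9: p false.
No j in the window works → until fails.

False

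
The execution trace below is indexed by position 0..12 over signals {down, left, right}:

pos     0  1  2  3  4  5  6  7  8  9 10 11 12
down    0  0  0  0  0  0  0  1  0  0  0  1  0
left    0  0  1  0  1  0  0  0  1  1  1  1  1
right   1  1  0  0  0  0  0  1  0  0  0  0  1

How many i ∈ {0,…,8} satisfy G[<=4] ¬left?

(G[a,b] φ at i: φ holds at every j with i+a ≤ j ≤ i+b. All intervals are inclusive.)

0

Evaluate at each i in [0,8]:
  i=0: ✗ (fails at j=2)
  i=1: ✗ (fails at j=2)
  i=2: ✗ (fails at j=2)
  i=3: ✗ (fails at j=4)
  i=4: ✗ (fails at j=4)
  i=5: ✗ (fails at j=8)
  i=6: ✗ (fails at j=8)
  i=7: ✗ (fails at j=8)
  i=8: ✗ (fails at j=8)
Positions where it holds: {} → 0.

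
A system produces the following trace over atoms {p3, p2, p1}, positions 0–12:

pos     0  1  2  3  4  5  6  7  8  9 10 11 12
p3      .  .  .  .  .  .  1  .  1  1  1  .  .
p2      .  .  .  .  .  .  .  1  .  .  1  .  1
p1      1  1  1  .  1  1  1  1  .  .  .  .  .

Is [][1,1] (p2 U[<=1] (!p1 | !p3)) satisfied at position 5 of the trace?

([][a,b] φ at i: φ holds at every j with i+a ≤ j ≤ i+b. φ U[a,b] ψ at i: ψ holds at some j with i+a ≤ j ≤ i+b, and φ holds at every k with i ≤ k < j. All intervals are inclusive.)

False

Check (p2 U[<=1] (!p1 | !p3)) at every j in [6,6]:
  j=6: fails
Fails at j=6 → formula fails.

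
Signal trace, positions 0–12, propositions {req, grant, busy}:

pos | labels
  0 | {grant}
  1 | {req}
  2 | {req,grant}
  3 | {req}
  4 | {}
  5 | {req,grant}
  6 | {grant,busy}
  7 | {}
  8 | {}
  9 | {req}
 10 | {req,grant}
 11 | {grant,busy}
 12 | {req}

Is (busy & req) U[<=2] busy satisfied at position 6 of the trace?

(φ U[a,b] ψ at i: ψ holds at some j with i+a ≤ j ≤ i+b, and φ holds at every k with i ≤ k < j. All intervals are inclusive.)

Yes

Need some j in [6,8] with busy, and (busy & req) at every k in [6,j-1].
  j=6: busy holds; no prefix to check → satisfied.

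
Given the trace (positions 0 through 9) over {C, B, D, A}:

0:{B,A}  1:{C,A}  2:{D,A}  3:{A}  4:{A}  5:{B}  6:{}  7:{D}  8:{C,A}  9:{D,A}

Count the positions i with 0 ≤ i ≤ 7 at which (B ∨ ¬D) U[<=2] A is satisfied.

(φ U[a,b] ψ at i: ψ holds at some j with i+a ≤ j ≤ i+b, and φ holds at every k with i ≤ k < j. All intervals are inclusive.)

5

Evaluate at each i in [0,7]:
  i=0: ✓ (rhs at j=0)
  i=1: ✓ (rhs at j=1)
  i=2: ✓ (rhs at j=2)
  i=3: ✓ (rhs at j=3)
  i=4: ✓ (rhs at j=4)
  i=5: ✗ (no rhs in [5,7])
  i=6: ✗ (lhs fails at k=7 before rhs at j=8)
  i=7: ✗ (lhs fails at k=7 before rhs at j=8)
Positions where it holds: {0, 1, 2, 3, 4} → 5.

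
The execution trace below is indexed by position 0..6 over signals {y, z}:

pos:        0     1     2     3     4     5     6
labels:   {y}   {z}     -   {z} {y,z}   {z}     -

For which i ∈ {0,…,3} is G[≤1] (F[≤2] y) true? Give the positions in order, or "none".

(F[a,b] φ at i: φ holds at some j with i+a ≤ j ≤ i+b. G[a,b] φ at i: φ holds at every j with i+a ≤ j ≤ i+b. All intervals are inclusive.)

Evaluate at each i in [0,3]:
  i=0: ✗ (fails at j=1)
  i=1: ✗ (fails at j=1)
  i=2: ✓ (all of [2,3])
  i=3: ✓ (all of [3,4])

2, 3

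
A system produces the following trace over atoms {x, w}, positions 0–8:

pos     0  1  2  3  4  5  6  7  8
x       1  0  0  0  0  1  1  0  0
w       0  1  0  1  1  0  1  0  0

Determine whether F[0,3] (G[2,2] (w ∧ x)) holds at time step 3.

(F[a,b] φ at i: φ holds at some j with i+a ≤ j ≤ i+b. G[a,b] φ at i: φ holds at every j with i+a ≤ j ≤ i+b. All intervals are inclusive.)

Check G[2,2] (w ∧ x) at each j in [3,6]:
  j=3: fails at 5
  j=4: holds on [6,6]
  j=5: fails at 7
  j=6: fails at 8
Found at j=4 → formula holds.

Holds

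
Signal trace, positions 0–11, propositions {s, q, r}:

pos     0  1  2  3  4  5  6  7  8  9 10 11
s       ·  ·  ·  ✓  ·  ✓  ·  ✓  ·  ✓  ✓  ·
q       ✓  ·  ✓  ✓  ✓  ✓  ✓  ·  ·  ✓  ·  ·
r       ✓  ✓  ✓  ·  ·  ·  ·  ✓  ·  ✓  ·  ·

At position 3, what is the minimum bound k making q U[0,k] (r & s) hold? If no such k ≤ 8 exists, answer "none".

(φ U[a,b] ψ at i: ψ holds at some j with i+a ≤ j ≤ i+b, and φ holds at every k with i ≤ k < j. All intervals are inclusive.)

4

Need earliest j ≥ 3 with (r & s), and q at every k in [3,j-1].
  j=3: rhs fails.
  j=4: rhs fails.
  j=5: rhs fails.
  j=6: rhs fails.
  j=7: rhs holds; lhs holds on [3,6]. k = 4.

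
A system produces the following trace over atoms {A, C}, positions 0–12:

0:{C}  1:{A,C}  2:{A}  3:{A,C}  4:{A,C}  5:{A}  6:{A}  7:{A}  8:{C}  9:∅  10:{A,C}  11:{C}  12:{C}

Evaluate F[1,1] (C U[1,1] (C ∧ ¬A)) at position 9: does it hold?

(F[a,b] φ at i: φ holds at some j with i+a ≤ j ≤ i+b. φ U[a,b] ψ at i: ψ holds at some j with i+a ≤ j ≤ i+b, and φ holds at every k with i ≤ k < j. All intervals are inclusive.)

Holds

Check (C U[1,1] (C ∧ ¬A)) at each j in [10,10]:
  j=10: holds
Found at j=10 → formula holds.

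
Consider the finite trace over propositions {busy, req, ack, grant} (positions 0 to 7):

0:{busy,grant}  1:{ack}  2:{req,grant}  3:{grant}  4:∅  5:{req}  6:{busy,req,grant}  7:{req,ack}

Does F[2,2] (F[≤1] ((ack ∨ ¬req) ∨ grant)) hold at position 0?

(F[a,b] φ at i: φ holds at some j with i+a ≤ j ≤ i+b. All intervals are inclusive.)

Check F[≤1] ((ack ∨ ¬req) ∨ grant) at each j in [2,2]:
  j=2: holds (witness at 2)
Found at j=2 → formula holds.

Yes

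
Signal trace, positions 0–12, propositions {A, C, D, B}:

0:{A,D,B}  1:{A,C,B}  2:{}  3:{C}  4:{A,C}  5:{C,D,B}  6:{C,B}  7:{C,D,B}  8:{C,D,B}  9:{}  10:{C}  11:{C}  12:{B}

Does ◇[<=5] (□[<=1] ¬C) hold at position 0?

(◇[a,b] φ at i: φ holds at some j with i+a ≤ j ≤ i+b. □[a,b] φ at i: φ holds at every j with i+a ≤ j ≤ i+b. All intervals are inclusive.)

Check □[<=1] ¬C at each j in [0,5]:
  j=0: fails at 1
  j=1: fails at 1
  j=2: fails at 3
  j=3: fails at 3
  j=4: fails at 4
  j=5: fails at 5
No position in the window satisfies it → formula fails.

False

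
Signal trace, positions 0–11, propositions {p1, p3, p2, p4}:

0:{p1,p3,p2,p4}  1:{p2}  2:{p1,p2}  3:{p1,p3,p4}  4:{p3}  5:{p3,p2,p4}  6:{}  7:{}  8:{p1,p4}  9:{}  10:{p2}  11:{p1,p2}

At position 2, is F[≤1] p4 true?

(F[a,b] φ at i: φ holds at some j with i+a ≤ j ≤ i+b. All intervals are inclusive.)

Yes

Check p4 at each j in [2,3]:
  j=2: false
  j=3: true
Found at j=3 → formula holds.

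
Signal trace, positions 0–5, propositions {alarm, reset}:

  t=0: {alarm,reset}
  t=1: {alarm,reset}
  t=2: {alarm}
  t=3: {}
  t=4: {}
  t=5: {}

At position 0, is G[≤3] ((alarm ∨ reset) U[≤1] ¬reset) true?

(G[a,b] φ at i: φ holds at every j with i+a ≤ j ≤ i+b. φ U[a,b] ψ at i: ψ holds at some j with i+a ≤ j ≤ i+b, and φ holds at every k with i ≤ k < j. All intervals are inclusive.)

Does not hold

Check ((alarm ∨ reset) U[≤1] ¬reset) at every j in [0,3]:
  j=0: fails
  j=1: holds
  j=2: holds
  j=3: holds
Fails at j=0 → formula fails.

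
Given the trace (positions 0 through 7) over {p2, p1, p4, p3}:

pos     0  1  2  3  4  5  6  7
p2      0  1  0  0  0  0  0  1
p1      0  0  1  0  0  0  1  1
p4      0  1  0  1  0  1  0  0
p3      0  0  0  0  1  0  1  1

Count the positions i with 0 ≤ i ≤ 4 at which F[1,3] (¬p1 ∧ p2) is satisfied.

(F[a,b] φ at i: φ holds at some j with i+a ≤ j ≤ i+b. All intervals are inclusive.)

Evaluate at each i in [0,4]:
  i=0: ✓ (witness j=1)
  i=1: ✗ (none in [2,4])
  i=2: ✗ (none in [3,5])
  i=3: ✗ (none in [4,6])
  i=4: ✗ (none in [5,7])
Positions where it holds: {0} → 1.

1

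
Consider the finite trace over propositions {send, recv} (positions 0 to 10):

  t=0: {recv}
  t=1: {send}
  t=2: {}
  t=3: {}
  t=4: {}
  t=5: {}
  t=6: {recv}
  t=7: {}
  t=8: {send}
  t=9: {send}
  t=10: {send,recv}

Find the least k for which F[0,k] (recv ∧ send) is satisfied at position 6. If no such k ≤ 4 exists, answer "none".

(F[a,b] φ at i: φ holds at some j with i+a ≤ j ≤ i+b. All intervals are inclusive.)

Scan j = 6,7,… for (recv ∧ send):
  j=6: fails
  j=7: fails
  j=8: fails
  j=9: fails
  j=10: holds
First hit at j=10, so smallest k = 10-6 = 4.

4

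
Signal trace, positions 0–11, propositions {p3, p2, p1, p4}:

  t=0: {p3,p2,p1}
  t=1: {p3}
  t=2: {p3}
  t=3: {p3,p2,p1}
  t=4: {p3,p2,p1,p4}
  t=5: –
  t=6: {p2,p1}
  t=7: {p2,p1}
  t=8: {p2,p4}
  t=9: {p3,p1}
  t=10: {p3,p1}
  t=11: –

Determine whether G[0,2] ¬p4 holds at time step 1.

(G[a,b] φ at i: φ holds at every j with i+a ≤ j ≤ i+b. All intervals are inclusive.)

True

Check ¬p4 at every j in [1,3]:
  j=1: true
  j=2: true
  j=3: true
All positions satisfy it → formula holds.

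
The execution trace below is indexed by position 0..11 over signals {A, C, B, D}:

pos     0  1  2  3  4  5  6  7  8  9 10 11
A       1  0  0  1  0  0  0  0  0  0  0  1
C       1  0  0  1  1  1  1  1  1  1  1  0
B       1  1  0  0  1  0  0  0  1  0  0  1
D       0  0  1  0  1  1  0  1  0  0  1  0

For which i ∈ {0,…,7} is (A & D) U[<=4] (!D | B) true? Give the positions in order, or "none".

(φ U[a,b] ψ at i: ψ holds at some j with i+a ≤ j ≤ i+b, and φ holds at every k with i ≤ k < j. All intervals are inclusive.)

0, 1, 3, 4, 6

Evaluate at each i in [0,7]:
  i=0: ✓ (rhs at j=0)
  i=1: ✓ (rhs at j=1)
  i=2: ✗ (lhs fails at k=2 before rhs at j=3)
  i=3: ✓ (rhs at j=3)
  i=4: ✓ (rhs at j=4)
  i=5: ✗ (lhs fails at k=5 before rhs at j=6)
  i=6: ✓ (rhs at j=6)
  i=7: ✗ (lhs fails at k=7 before rhs at j=8)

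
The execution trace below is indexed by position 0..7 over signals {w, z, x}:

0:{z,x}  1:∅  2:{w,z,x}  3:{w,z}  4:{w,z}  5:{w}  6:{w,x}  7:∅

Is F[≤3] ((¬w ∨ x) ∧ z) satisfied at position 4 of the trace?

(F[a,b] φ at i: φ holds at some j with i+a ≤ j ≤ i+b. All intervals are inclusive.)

No

Check ((¬w ∨ x) ∧ z) at each j in [4,7]:
  j=4: false
  j=5: false
  j=6: false
  j=7: false
No position in the window satisfies it → formula fails.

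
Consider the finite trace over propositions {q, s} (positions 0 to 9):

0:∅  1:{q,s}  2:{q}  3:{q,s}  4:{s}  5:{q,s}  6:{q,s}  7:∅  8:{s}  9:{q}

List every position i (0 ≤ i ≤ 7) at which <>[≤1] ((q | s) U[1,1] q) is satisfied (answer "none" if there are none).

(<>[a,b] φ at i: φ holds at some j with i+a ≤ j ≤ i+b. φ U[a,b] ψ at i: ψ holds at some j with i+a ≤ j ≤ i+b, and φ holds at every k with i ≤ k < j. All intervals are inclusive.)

Evaluate at each i in [0,7]:
  i=0: ✓ (witness j=1)
  i=1: ✓ (witness j=1)
  i=2: ✓ (witness j=2)
  i=3: ✓ (witness j=4)
  i=4: ✓ (witness j=4)
  i=5: ✓ (witness j=5)
  i=6: ✗ (none in [6,7])
  i=7: ✓ (witness j=8)

0, 1, 2, 3, 4, 5, 7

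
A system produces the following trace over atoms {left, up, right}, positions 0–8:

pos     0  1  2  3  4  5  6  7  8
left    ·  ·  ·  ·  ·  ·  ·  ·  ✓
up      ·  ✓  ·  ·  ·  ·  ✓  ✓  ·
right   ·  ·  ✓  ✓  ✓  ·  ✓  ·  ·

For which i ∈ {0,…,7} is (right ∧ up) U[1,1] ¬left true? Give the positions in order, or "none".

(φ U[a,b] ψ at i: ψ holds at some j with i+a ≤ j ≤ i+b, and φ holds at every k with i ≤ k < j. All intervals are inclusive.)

6

Evaluate at each i in [0,7]:
  i=0: ✗ (lhs fails at k=0 before rhs at j=1)
  i=1: ✗ (lhs fails at k=1 before rhs at j=2)
  i=2: ✗ (lhs fails at k=2 before rhs at j=3)
  i=3: ✗ (lhs fails at k=3 before rhs at j=4)
  i=4: ✗ (lhs fails at k=4 before rhs at j=5)
  i=5: ✗ (lhs fails at k=5 before rhs at j=6)
  i=6: ✓ (rhs at j=7; lhs holds on [6,6])
  i=7: ✗ (no rhs in [8,8])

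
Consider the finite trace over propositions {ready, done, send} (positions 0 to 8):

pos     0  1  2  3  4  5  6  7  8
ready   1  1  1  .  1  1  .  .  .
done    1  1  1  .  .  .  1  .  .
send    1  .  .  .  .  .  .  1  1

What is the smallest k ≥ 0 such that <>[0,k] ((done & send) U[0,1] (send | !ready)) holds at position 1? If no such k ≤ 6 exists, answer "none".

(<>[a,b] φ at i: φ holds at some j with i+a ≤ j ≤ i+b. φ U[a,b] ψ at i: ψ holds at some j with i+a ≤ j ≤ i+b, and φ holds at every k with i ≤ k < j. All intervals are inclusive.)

2

Scan j = 1,2,… for ((done & send) U[0,1] (send | !ready)):
  j=1: fails
  j=2: fails
  j=3: holds
First hit at j=3, so smallest k = 3-1 = 2.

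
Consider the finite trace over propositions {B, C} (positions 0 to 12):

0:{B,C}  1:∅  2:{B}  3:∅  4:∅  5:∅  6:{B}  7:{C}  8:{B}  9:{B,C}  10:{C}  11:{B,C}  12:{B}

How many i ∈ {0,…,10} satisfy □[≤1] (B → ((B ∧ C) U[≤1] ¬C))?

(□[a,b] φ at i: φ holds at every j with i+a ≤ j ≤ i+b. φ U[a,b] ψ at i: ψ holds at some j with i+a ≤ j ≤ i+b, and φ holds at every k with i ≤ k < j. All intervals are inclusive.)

9

Evaluate at each i in [0,10]:
  i=0: ✓ (all of [0,1])
  i=1: ✓ (all of [1,2])
  i=2: ✓ (all of [2,3])
  i=3: ✓ (all of [3,4])
  i=4: ✓ (all of [4,5])
  i=5: ✓ (all of [5,6])
  i=6: ✓ (all of [6,7])
  i=7: ✓ (all of [7,8])
  i=8: ✗ (fails at j=9)
  i=9: ✗ (fails at j=9)
  i=10: ✓ (all of [10,11])
Positions where it holds: {0, 1, 2, 3, 4, 5, 6, 7, 10} → 9.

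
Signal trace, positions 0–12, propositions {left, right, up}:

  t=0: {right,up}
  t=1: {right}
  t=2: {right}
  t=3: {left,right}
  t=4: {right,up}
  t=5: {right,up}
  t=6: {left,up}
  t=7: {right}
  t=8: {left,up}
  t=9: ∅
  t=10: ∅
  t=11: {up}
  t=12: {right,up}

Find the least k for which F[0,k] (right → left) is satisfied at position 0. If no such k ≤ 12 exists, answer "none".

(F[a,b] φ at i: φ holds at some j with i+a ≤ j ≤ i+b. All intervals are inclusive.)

3

Scan j = 0,1,… for (right → left):
  j=0: fails
  j=1: fails
  j=2: fails
  j=3: holds
First hit at j=3, so smallest k = 3-0 = 3.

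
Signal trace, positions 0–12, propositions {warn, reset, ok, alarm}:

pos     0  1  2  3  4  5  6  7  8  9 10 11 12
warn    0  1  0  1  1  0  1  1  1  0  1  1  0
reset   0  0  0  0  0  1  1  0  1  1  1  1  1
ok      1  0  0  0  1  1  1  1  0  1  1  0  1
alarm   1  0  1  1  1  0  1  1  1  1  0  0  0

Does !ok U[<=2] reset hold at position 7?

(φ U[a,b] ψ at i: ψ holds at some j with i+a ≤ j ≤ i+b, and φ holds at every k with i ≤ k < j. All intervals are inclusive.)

Need some j in [7,9] with reset, and !ok at every k in [7,j-1].
  j=7: reset false.
  j=8: reset holds, but !ok fails at k=7 → not this j.
  j=9: reset holds, but !ok fails at k=7 → not this j.
No j in the window works → until fails.

No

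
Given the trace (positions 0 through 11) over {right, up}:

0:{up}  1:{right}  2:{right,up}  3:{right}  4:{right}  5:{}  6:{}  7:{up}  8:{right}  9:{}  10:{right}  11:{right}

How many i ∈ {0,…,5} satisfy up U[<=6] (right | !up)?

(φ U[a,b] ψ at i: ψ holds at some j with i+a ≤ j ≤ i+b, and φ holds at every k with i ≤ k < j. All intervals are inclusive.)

Evaluate at each i in [0,5]:
  i=0: ✓ (rhs at j=1; lhs holds on [0,0])
  i=1: ✓ (rhs at j=1)
  i=2: ✓ (rhs at j=2)
  i=3: ✓ (rhs at j=3)
  i=4: ✓ (rhs at j=4)
  i=5: ✓ (rhs at j=5)
Positions where it holds: {0, 1, 2, 3, 4, 5} → 6.

6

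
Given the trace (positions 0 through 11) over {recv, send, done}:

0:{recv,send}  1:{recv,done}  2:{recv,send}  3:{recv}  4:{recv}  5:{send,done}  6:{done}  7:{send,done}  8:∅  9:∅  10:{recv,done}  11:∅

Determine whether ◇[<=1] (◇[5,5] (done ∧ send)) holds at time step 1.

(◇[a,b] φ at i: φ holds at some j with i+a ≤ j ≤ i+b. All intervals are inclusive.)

Check ◇[5,5] (done ∧ send) at each j in [1,2]:
  j=1: fails (none in [6,6])
  j=2: holds (witness at 7)
Found at j=2 → formula holds.

Holds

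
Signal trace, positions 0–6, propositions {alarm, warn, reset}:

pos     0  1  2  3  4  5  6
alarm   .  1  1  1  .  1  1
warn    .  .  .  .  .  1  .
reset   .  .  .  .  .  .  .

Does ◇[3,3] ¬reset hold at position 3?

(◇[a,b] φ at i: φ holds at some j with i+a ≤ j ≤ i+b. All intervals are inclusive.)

Holds

Check ¬reset at each j in [6,6]:
  j=6: true
Found at j=6 → formula holds.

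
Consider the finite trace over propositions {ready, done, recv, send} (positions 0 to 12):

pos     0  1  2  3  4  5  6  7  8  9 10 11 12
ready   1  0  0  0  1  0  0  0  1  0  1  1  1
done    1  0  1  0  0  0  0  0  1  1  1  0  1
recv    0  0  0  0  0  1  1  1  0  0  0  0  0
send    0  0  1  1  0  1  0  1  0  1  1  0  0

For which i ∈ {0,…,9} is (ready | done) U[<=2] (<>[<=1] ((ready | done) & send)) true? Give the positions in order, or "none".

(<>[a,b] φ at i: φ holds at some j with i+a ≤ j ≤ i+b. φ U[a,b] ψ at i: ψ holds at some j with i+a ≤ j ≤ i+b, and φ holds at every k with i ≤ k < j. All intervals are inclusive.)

Evaluate at each i in [0,9]:
  i=0: ✓ (rhs at j=1; lhs holds on [0,0])
  i=1: ✓ (rhs at j=1)
  i=2: ✓ (rhs at j=2)
  i=3: ✗ (no rhs in [3,5])
  i=4: ✗ (no rhs in [4,6])
  i=5: ✗ (no rhs in [5,7])
  i=6: ✗ (lhs fails at k=6 before rhs at j=8)
  i=7: ✗ (lhs fails at k=7 before rhs at j=8)
  i=8: ✓ (rhs at j=8)
  i=9: ✓ (rhs at j=9)

0, 1, 2, 8, 9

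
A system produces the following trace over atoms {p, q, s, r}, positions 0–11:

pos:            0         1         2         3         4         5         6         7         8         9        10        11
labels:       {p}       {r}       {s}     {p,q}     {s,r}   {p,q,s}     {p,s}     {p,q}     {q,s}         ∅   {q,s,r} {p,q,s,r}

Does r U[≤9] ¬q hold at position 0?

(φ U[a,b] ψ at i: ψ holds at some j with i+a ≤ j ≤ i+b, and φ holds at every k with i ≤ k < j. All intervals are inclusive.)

Need some j in [0,9] with ¬q, and r at every k in [0,j-1].
  j=0: ¬q holds; no prefix to check → satisfied.

Holds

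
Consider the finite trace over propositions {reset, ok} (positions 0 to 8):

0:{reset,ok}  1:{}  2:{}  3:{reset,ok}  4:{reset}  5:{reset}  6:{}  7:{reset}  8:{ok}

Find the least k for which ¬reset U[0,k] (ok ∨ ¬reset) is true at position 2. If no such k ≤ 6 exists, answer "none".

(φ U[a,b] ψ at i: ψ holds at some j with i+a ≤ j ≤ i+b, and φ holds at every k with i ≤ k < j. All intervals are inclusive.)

0

Need earliest j ≥ 2 with (ok ∨ ¬reset), and ¬reset at every k in [2,j-1].
  j=2: rhs holds (empty prefix). k = 0.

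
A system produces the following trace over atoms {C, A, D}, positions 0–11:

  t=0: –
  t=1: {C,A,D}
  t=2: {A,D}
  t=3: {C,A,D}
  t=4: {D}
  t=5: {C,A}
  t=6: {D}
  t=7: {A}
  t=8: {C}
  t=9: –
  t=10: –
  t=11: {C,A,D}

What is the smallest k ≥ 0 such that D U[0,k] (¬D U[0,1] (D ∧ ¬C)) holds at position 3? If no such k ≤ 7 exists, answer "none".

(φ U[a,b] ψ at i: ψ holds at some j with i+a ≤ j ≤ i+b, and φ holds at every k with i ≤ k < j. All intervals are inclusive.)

1

Need earliest j ≥ 3 with (¬D U[0,1] (D ∧ ¬C)), and D at every k in [3,j-1].
  j=3: rhs fails.
  j=4: rhs holds; lhs holds on [3,3]. k = 1.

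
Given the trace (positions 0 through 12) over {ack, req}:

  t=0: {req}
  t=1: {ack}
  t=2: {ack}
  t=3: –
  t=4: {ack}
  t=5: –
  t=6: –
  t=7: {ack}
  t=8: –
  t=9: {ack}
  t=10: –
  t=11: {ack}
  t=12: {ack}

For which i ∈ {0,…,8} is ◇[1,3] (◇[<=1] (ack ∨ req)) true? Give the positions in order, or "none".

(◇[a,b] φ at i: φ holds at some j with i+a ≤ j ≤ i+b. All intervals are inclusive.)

0, 1, 2, 3, 4, 5, 6, 7, 8

Evaluate at each i in [0,8]:
  i=0: ✓ (witness j=1)
  i=1: ✓ (witness j=2)
  i=2: ✓ (witness j=3)
  i=3: ✓ (witness j=4)
  i=4: ✓ (witness j=6)
  i=5: ✓ (witness j=6)
  i=6: ✓ (witness j=7)
  i=7: ✓ (witness j=8)
  i=8: ✓ (witness j=9)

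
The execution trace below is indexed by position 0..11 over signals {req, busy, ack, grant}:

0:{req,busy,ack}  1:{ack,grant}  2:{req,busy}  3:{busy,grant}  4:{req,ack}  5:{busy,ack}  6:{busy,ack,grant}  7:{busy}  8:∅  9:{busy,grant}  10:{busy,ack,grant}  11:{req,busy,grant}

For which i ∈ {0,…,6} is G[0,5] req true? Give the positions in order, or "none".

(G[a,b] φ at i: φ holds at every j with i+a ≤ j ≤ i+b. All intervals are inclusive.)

none

Evaluate at each i in [0,6]:
  i=0: ✗ (fails at j=1)
  i=1: ✗ (fails at j=1)
  i=2: ✗ (fails at j=3)
  i=3: ✗ (fails at j=3)
  i=4: ✗ (fails at j=5)
  i=5: ✗ (fails at j=5)
  i=6: ✗ (fails at j=6)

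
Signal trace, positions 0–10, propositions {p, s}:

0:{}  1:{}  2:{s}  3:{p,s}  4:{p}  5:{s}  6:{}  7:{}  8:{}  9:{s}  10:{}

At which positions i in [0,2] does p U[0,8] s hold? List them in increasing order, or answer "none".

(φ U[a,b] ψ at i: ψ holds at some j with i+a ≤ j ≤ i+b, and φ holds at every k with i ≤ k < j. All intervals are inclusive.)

Evaluate at each i in [0,2]:
  i=0: ✗ (lhs fails at k=0 before rhs at j=2)
  i=1: ✗ (lhs fails at k=1 before rhs at j=2)
  i=2: ✓ (rhs at j=2)

2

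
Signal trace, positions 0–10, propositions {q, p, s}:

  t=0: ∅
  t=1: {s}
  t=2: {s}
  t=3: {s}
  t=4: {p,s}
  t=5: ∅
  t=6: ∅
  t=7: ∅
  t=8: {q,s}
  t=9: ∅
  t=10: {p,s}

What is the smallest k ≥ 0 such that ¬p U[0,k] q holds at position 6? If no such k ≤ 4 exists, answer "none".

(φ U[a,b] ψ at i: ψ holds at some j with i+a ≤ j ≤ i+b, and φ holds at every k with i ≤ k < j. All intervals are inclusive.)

Need earliest j ≥ 6 with q, and ¬p at every k in [6,j-1].
  j=6: rhs fails.
  j=7: rhs fails.
  j=8: rhs holds; lhs holds on [6,7]. k = 2.

2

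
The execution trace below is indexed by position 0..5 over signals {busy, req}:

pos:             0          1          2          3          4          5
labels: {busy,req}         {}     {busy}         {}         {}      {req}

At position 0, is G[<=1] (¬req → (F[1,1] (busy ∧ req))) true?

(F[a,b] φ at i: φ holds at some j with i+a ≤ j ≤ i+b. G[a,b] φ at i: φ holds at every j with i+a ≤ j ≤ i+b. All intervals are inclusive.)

Check (¬req → (F[1,1] (busy ∧ req))) at every j in [0,1]:
  j=0: antecedent false → ✓
  j=1: antecedent true; consequent fails (none in [2,2]) → ✗
Fails at j=1 → formula fails.

Does not hold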